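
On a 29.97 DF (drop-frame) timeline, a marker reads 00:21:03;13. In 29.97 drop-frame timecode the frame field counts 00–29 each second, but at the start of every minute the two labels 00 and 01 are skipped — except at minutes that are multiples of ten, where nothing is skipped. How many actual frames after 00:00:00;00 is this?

37865

Complete 10-minute blocks: 2, each 17982 frames → 35964.
Remaining 1 whole minute in the current block: 1800 + 0 × 1798 = 1800 frames.
Within the current minute: 3 × 30 + 13 − 2 = 101 (labels ;00/;01 skipped at this minute). Total = 35964 + 1800 + 101 = 37865.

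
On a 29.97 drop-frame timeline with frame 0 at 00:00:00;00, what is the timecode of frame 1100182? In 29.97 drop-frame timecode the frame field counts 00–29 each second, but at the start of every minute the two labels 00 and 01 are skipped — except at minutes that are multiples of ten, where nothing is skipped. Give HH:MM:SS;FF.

Each 10-minute DF block holds 10 × 60 × 30 − 9 × 2 = 17982 frames. 1100182 ÷ 17982 → 61 full blocks, remainder 3280.
Within the partial block the first minute is 1800 frames and each further minute 1798, so 1 further minute boundary passed. Total skipped labels = 18 × 61 + 2 × 1 = 1100.
Non-drop label index = 1100182 + 1100 = 1101282; at 30 labels/s that is 10:11:49:12, i.e. DF 10:11:49;12.

10:11:49;12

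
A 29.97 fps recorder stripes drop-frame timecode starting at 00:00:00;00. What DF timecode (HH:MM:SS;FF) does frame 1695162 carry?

15:42:41;28

Ten DF minutes hold 17982 frames, so frame 1695162 lies in block 94 (frames 1690308–1708289) with 4854 frames into that block.
The block's first minute is 1800 frames and the rest 1798 each; 4854 frames reaches minute 2, so 94 × 18 + 2 × 2 = 1696 labels have been skipped so far.
Adding those back, label number 1695162 + 1696 = 1696858 at 30 labels/s is 56561 s + 28 f = 15 h 42 min 41 s frame 28, i.e. 15:42:41;28.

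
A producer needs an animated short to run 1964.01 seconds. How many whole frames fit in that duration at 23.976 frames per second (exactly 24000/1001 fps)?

47089 frames

Frames = 1964.01 × 24000/1001 = 47136240/1001 ≈ 47089.1508.
Complete frames: 47089.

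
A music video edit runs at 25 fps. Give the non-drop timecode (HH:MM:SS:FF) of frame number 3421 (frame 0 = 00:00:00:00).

00:02:16:21

3421 ÷ 25 = 136 full seconds, remainder 21 frames.
136 s = 0 h 2 min 16 s.
Timecode: 00:02:16:21.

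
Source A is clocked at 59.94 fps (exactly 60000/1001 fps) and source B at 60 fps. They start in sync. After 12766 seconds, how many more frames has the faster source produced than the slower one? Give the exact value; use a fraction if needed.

58920/77 frames

A emits 60000/1001 × 12766 = 58920000/77 frames; B emits 60 × 12766 = 765960.
Difference = 58920/77 frames (≈ 765.1948); B is ahead of A.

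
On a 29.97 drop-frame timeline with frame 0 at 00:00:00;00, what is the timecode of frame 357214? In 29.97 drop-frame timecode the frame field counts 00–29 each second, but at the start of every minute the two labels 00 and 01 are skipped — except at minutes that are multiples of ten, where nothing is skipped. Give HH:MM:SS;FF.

Each 10-minute DF block holds 10 × 60 × 30 − 9 × 2 = 17982 frames. 357214 ÷ 17982 → 19 full blocks, remainder 15556.
Within the partial block the first minute is 1800 frames and each further minute 1798, so 8 further minute boundaries passed. Total skipped labels = 18 × 19 + 2 × 8 = 358.
Non-drop label index = 357214 + 358 = 357572; at 30 labels/s that is 03:18:39:02, i.e. DF 03:18:39;02.

03:18:39;02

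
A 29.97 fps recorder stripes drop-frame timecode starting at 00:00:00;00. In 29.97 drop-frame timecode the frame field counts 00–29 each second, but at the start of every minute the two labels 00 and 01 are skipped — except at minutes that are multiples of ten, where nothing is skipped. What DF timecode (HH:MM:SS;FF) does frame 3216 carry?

Ten DF minutes hold 17982 frames, so frame 3216 lies in block 0 (frames 0–17981) with 3216 frames into that block.
The block's first minute is 1800 frames and the rest 1798 each; 3216 frames reaches minute 1, so 0 × 18 + 1 × 2 = 2 labels have been skipped so far.
Adding those back, label number 3216 + 2 = 3218 at 30 labels/s is 107 s + 8 f = 0 h 1 min 47 s frame 8, i.e. 00:01:47;08.

00:01:47;08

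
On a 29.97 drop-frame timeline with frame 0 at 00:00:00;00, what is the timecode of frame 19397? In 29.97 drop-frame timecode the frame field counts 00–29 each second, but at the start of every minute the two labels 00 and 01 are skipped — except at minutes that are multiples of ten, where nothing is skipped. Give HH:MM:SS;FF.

00:10:47;05

Each 10-minute DF block holds 10 × 60 × 30 − 9 × 2 = 17982 frames. 19397 ÷ 17982 → 1 full block, remainder 1415.
Within the partial block the first minute is 1800 frames and each further minute 1798, so 0 further minute boundaries passed. Total skipped labels = 18 × 1 + 2 × 0 = 18.
Non-drop label index = 19397 + 18 = 19415; at 30 labels/s that is 00:10:47:05, i.e. DF 00:10:47;05.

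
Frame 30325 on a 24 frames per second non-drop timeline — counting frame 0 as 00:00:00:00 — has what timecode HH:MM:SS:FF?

00:21:03:13

30325 ÷ 24 = 1263 full seconds, remainder 13 frames.
1263 s = 0 h 21 min 3 s.
Timecode: 00:21:03:13.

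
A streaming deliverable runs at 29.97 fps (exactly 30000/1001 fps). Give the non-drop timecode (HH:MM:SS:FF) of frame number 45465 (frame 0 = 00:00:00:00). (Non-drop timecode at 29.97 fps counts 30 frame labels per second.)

00:25:15:15

45465 ÷ 30 = 1515 full seconds, remainder 15 frames.
1515 s = 0 h 25 min 15 s.
Timecode: 00:25:15:15.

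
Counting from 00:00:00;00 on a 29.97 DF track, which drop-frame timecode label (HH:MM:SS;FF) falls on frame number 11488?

Ten DF minutes hold 17982 frames, so frame 11488 lies in block 0 (frames 0–17981) with 11488 frames into that block.
The block's first minute is 1800 frames and the rest 1798 each; 11488 frames reaches minute 6, so 0 × 18 + 6 × 2 = 12 labels have been skipped so far.
Adding those back, label number 11488 + 12 = 11500 at 30 labels/s is 383 s + 10 f = 0 h 6 min 23 s frame 10, i.e. 00:06:23;10.

00:06:23;10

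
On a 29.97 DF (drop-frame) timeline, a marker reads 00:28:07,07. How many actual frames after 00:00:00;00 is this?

50565

Complete 10-minute blocks: 2, each 17982 frames → 35964.
Remaining 8 whole minutes in the current block: 1800 + 7 × 1798 = 14386 frames.
Within the current minute: 7 × 30 + 7 − 2 = 215 (labels ;00/;01 skipped at this minute). Total = 35964 + 14386 + 215 = 50565.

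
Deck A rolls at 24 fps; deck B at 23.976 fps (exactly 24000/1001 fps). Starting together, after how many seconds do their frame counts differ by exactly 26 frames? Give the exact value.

The gap grows by |24000/1001 − 24| = 24/1001 frames per second.
Time for a 26-frame gap: 26 ÷ (24/1001) = 13013/12 s.

13013/12 seconds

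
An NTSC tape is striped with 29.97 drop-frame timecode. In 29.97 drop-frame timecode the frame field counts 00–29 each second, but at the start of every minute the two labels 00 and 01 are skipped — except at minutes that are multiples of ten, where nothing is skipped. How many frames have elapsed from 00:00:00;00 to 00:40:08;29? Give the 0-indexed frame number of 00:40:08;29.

72197

Complete 10-minute blocks: 4, each 17982 frames → 71928.
Remaining 0 whole minutes in the current block: 0 frames.
Within the current minute: 8 × 30 + 29 = 269. Total = 71928 + 0 + 269 = 72197.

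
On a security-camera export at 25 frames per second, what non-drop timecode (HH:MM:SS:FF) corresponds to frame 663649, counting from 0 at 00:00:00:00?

663649 ÷ 25 = 26545 full seconds, remainder 24 frames.
26545 s = 7 h 22 min 25 s.
Timecode: 07:22:25:24.

07:22:25:24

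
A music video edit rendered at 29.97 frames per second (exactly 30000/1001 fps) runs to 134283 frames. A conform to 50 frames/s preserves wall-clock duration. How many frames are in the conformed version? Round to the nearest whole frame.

Frames at target rate = 134283 × (50) / (30000/1001) = 44805761/200 ≈ 224028.805.
Nearest whole frame: 224029.

224029 frames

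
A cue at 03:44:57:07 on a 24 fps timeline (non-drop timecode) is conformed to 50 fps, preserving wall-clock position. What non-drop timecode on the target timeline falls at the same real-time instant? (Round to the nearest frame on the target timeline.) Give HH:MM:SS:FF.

Source frame index: (3×3600 + 44×60 + 57) × 24 + 7 = 323935.
Real time: 323935 / (24) = 323935/24 s.
Target frame: (323935/24) × (50) = 8098375/12 ≈ 674864.583 → 674865.
At 50 labels/s: frame 674865 → 03:44:57:15.

03:44:57:15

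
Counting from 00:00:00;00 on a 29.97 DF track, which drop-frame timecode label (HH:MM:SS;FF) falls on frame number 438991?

04:04:07;21

Each 10-minute DF block holds 10 × 60 × 30 − 9 × 2 = 17982 frames. 438991 ÷ 17982 → 24 full blocks, remainder 7423.
Within the partial block the first minute is 1800 frames and each further minute 1798, so 4 further minute boundaries passed. Total skipped labels = 18 × 24 + 2 × 4 = 440.
Non-drop label index = 438991 + 440 = 439431; at 30 labels/s that is 04:04:07:21, i.e. DF 04:04:07;21.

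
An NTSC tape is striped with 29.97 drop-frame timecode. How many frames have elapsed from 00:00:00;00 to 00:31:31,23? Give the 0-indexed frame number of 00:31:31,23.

As if non-drop at 30 labels/s: (0 × 3600 + 31 × 60 + 31) × 30 + 23 = 56753.
Minute boundaries passed: 31; those not divisible by 10: 31 − 3 = 28; dropped labels = 2 × 28 = 56.
Actual frame index = 56753 − 56 = 56697.

56697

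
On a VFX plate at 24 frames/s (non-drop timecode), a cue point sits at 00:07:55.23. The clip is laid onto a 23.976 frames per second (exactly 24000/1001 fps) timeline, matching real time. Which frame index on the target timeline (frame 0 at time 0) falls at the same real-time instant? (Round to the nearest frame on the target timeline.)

frame 11412

Source frame index: (0×3600 + 7×60 + 55) × 24 + 23 = 11423.
Real time: 11423 / (24) = 11423/24 s.
Target frame: (11423/24) × (24000/1001) = 11423000/1001 ≈ 11411.588 → 11412.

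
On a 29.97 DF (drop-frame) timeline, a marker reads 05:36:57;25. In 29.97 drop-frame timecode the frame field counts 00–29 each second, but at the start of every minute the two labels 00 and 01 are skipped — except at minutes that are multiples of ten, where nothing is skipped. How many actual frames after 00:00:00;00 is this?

As if non-drop at 30 labels/s: (5 × 3600 + 36 × 60 + 57) × 30 + 25 = 606535.
Minute boundaries passed: 336; those not divisible by 10: 336 − 33 = 303; dropped labels = 2 × 303 = 606.
Actual frame index = 606535 − 606 = 605929.

605929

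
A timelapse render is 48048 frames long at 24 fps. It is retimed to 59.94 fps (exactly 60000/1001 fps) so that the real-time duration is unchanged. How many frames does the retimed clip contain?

120000 frames

Target frames = source frames × (target rate / source rate) = 48048 × (60000/1001)/(24) = 48048 × 2500/1001 = 120000.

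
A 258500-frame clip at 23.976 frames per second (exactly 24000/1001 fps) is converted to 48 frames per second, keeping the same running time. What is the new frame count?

517517 frames

Target frames = source frames × (target rate / source rate) = 258500 × (48)/(24000/1001) = 258500 × 1001/500 = 517517.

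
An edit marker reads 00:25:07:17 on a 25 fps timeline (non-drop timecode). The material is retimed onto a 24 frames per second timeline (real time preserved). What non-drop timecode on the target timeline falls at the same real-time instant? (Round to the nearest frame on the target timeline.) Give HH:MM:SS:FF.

Source frame index: (0×3600 + 25×60 + 7) × 25 + 17 = 37692.
Real time: 37692 / (25) = 37692/25 s.
Target frame: (37692/25) × (24) = 904608/25 ≈ 36184.320 → 36184.
At 24 labels/s: frame 36184 → 00:25:07:16.

00:25:07:16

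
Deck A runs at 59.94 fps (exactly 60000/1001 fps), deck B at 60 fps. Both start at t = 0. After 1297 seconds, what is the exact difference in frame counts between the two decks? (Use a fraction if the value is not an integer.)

A emits 60000/1001 × 1297 = 77820000/1001 frames; B emits 60 × 1297 = 77820.
Difference = 77820/1001 frames (≈ 77.7423); B is ahead of A.

77820/1001 frames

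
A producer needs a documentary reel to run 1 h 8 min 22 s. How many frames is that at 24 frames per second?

98448 frames

1 h 8 min 22 s = 4102 s.
Frames = 4102 × 24 = 98448.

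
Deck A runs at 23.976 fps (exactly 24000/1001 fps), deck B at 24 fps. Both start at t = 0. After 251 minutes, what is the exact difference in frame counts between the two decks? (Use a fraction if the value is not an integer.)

251 min = 15060 s.
A emits 24000/1001 × 15060 = 361440000/1001 frames; B emits 24 × 15060 = 361440.
Difference = 361440/1001 frames (≈ 361.0789); B is ahead of A.

361440/1001 frames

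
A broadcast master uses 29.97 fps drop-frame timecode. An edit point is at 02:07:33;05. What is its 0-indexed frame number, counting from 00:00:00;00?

229365

Complete 10-minute blocks: 12, each 17982 frames → 215784.
Remaining 7 whole minutes in the current block: 1800 + 6 × 1798 = 12588 frames.
Within the current minute: 33 × 30 + 5 − 2 = 993 (labels ;00/;01 skipped at this minute). Total = 215784 + 12588 + 993 = 229365.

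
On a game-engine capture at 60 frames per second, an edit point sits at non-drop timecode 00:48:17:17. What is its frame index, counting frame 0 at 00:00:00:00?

Total seconds to the label: (0 × 3600 + 48 × 60 + 17) = 2897.
Frame index = 2897 × 60 + 17 = 173837.

frame 173837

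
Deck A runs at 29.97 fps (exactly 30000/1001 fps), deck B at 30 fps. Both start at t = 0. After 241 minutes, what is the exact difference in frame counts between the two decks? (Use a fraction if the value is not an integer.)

433800/1001 frames

241 min = 14460 s.
A emits 30000/1001 × 14460 = 433800000/1001 frames; B emits 30 × 14460 = 433800.
Difference = 433800/1001 frames (≈ 433.3666); B is ahead of A.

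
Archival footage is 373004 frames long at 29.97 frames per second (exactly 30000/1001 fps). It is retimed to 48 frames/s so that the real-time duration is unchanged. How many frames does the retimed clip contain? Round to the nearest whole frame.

Frames at target rate = 373004 × (48) / (30000/1001) = 373377004/625 ≈ 597403.206.
Nearest whole frame: 597403.

597403 frames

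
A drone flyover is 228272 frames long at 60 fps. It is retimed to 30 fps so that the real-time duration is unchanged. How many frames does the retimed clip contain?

114136 frames

Frames at target rate = 228272 × (30) / (60) = 114136.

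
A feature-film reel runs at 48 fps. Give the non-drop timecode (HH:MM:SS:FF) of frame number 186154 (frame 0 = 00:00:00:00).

186154 ÷ 48 = 3878 full seconds, remainder 10 frames.
3878 s = 1 h 4 min 38 s.
Timecode: 01:04:38:10.

01:04:38:10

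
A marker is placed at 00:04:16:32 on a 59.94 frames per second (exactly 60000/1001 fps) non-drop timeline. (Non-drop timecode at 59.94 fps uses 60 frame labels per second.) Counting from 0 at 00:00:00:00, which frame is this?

frame 15392

Total seconds to the label: (0 × 3600 + 4 × 60 + 16) = 256.
Frame index = 256 × 60 + 32 = 15392.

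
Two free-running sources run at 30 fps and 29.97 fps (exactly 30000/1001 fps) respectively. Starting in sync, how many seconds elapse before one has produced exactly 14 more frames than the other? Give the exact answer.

The gap grows by |30000/1001 − 30| = 30/1001 frames per second.
Time for a 14-frame gap: 14 ÷ (30/1001) = 7007/15 s.

7007/15 seconds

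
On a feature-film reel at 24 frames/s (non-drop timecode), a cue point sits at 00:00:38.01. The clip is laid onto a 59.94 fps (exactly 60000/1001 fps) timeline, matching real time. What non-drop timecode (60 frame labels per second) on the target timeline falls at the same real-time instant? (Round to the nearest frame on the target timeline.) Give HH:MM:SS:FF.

00:00:38:00

Source frame index: (0×3600 + 0×60 + 38) × 24 + 1 = 913.
Real time: 913 / (24) = 913/24 s.
Target frame: (913/24) × (60000/1001) = 207500/91 ≈ 2280.220 → 2280.
At 60 labels/s: frame 2280 → 00:00:38:00.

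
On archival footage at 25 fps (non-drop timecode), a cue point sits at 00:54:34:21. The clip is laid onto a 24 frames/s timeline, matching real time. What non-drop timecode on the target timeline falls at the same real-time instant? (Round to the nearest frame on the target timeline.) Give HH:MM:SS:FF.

00:54:34:20

Source frame index: (0×3600 + 54×60 + 34) × 25 + 21 = 81871.
Real time: 81871 / (25) = 81871/25 s.
Target frame: (81871/25) × (24) = 1964904/25 ≈ 78596.160 → 78596.
At 24 labels/s: frame 78596 → 00:54:34:20.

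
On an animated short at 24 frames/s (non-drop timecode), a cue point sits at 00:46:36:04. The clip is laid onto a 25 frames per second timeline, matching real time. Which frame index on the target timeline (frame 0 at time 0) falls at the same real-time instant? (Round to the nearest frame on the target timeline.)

Source frame index: (0×3600 + 46×60 + 36) × 24 + 4 = 67108.
Real time: 67108 / (24) = 16777/6 s.
Target frame: (16777/6) × (25) = 419425/6 ≈ 69904.167 → 69904.

frame 69904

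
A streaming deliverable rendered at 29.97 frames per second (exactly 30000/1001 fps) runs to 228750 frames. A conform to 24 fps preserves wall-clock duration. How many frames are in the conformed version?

Target frames = source frames × (target rate / source rate) = 228750 × (24)/(30000/1001) = 228750 × 1001/1250 = 183183.

183183 frames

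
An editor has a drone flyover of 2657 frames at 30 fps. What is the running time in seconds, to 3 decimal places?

Running time = 2657 × 1/30 = 2657/30 s ≈ 88.567 s.

88.567 seconds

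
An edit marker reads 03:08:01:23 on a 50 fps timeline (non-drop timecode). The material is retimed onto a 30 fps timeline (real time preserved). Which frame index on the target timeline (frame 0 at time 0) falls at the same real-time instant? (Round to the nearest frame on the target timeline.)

frame 338444

Source frame index: (3×3600 + 8×60 + 1) × 50 + 23 = 564073.
Real time: 564073 / (50) = 564073/50 s.
Target frame: (564073/50) × (30) = 1692219/5 ≈ 338443.800 → 338444.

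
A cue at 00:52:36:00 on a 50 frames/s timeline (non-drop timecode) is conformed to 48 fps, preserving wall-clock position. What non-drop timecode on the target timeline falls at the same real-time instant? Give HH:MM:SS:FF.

00:52:36:00

Source frame index: (0×3600 + 52×60 + 36) × 50 + 0 = 157800.
Real time: 157800 / (50) = 3156 s.
Target frame: (3156) × (48) = 151488.
At 48 labels/s: frame 151488 → 00:52:36:00.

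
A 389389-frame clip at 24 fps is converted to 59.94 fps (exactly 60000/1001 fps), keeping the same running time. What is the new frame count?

Target frames = source frames × (target rate / source rate) = 389389 × (60000/1001)/(24) = 389389 × 2500/1001 = 972500.

972500 frames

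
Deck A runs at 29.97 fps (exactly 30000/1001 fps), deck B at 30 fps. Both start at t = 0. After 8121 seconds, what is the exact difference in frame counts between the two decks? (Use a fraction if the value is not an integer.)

A emits 30000/1001 × 8121 = 243630000/1001 frames; B emits 30 × 8121 = 243630.
Difference = 243630/1001 frames (≈ 243.3866); B is ahead of A.

243630/1001 frames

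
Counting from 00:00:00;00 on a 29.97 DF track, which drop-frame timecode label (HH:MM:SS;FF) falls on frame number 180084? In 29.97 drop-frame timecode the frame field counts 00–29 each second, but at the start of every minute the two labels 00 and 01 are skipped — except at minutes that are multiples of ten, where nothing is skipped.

Each 10-minute DF block holds 10 × 60 × 30 − 9 × 2 = 17982 frames. 180084 ÷ 17982 → 10 full blocks, remainder 264.
Within the partial block the first minute is 1800 frames and each further minute 1798, so 0 further minute boundaries passed. Total skipped labels = 18 × 10 + 2 × 0 = 180.
Non-drop label index = 180084 + 180 = 180264; at 30 labels/s that is 01:40:08:24, i.e. DF 01:40:08;24.

01:40:08;24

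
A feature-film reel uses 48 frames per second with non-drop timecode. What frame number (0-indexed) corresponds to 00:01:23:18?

Total seconds to the label: (0 × 3600 + 1 × 60 + 23) = 83.
Frame index = 83 × 48 + 18 = 4002.

frame 4002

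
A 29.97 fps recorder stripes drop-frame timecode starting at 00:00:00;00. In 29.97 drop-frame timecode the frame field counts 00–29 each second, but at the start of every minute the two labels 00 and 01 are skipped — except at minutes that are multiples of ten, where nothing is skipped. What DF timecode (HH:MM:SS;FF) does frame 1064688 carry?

Ten DF minutes hold 17982 frames, so frame 1064688 lies in block 59 (frames 1060938–1078919) with 3750 frames into that block.
The block's first minute is 1800 frames and the rest 1798 each; 3750 frames reaches minute 2, so 59 × 18 + 2 × 2 = 1066 labels have been skipped so far.
Adding those back, label number 1064688 + 1066 = 1065754 at 30 labels/s is 35525 s + 4 f = 9 h 52 min 5 s frame 4, i.e. 09:52:05;04.

09:52:05;04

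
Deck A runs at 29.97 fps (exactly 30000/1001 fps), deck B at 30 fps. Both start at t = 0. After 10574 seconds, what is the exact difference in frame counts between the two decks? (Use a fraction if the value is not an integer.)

A emits 30000/1001 × 10574 = 317220000/1001 frames; B emits 30 × 10574 = 317220.
Difference = 317220/1001 frames (≈ 316.9031); B is ahead of A.

317220/1001 frames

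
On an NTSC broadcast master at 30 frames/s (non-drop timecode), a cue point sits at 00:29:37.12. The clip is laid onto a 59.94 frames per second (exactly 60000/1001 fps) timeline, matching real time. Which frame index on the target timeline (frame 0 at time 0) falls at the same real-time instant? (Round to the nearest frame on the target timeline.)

Source frame index: (0×3600 + 29×60 + 37) × 30 + 12 = 53322.
Real time: 53322 / (30) = 8887/5 s.
Target frame: (8887/5) × (60000/1001) = 106644000/1001 ≈ 106537.463 → 106537.

frame 106537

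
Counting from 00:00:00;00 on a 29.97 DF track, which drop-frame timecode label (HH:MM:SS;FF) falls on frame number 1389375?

12:52:38;25

Ten DF minutes hold 17982 frames, so frame 1389375 lies in block 77 (frames 1384614–1402595) with 4761 frames into that block.
The block's first minute is 1800 frames and the rest 1798 each; 4761 frames reaches minute 2, so 77 × 18 + 2 × 2 = 1390 labels have been skipped so far.
Adding those back, label number 1389375 + 1390 = 1390765 at 30 labels/s is 46358 s + 25 f = 12 h 52 min 38 s frame 25, i.e. 12:52:38;25.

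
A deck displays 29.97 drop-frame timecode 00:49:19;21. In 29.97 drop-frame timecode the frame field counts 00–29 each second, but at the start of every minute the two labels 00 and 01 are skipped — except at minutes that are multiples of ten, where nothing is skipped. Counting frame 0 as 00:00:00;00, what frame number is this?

88701

Complete 10-minute blocks: 4, each 17982 frames → 71928.
Remaining 9 whole minutes in the current block: 1800 + 8 × 1798 = 16184 frames.
Within the current minute: 19 × 30 + 21 − 2 = 589 (labels ;00/;01 skipped at this minute). Total = 71928 + 16184 + 589 = 88701.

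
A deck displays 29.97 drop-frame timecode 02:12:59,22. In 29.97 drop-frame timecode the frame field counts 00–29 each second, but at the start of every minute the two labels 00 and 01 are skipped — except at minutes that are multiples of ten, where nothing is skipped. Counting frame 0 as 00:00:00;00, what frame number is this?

239154

Complete 10-minute blocks: 13, each 17982 frames → 233766.
Remaining 2 whole minutes in the current block: 1800 + 1 × 1798 = 3598 frames.
Within the current minute: 59 × 30 + 22 − 2 = 1790 (labels ;00/;01 skipped at this minute). Total = 233766 + 3598 + 1790 = 239154.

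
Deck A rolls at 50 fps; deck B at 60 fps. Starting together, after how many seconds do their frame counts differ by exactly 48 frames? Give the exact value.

The gap grows by |60 − 50| = 10 frames per second.
Time for a 48-frame gap: 48 ÷ (10) = 4.8 s.

4.8 seconds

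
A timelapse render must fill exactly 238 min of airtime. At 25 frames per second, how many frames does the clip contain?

357000 frames

238 min = 14280 s.
Frames = 14280 × 25 = 357000.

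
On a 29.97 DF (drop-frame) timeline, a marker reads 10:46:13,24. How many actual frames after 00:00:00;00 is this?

1162050

Complete 10-minute blocks: 64, each 17982 frames → 1150848.
Remaining 6 whole minutes in the current block: 1800 + 5 × 1798 = 10790 frames.
Within the current minute: 13 × 30 + 24 − 2 = 412 (labels ;00/;01 skipped at this minute). Total = 1150848 + 10790 + 412 = 1162050.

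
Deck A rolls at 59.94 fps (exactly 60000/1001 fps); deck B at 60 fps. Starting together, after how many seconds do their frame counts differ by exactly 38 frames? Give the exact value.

The gap grows by |60 − 60000/1001| = 60/1001 frames per second.
Time for a 38-frame gap: 38 ÷ (60/1001) = 19019/30 s.

19019/30 seconds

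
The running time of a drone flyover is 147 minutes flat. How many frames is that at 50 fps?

441000 frames

147 min = 8820 s.
Frames = 8820 × 50 = 441000.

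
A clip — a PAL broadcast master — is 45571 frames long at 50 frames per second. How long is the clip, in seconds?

Running time = 45571 / (50) = 911.42 s.

911.42 seconds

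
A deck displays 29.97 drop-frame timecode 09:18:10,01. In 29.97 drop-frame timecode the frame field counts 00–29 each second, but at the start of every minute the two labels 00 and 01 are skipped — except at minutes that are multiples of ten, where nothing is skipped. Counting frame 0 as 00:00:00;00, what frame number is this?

1003695

Complete 10-minute blocks: 55, each 17982 frames → 989010.
Remaining 8 whole minutes in the current block: 1800 + 7 × 1798 = 14386 frames.
Within the current minute: 10 × 30 + 1 − 2 = 299 (labels ;00/;01 skipped at this minute). Total = 989010 + 14386 + 299 = 1003695.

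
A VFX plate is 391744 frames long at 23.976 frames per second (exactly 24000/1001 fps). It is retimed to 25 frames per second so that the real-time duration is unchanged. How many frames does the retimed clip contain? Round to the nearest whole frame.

408475 frames

Frames at target rate = 391744 × (25) / (24000/1001) = 6127121/15 ≈ 408474.733.
Nearest whole frame: 408475.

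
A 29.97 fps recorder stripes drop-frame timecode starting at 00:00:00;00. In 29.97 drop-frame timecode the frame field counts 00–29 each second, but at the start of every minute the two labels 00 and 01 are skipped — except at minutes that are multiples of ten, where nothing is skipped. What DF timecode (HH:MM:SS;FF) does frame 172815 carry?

Ten DF minutes hold 17982 frames, so frame 172815 lies in block 9 (frames 161838–179819) with 10977 frames into that block.
The block's first minute is 1800 frames and the rest 1798 each; 10977 frames reaches minute 6, so 9 × 18 + 6 × 2 = 174 labels have been skipped so far.
Adding those back, label number 172815 + 174 = 172989 at 30 labels/s is 5766 s + 9 f = 1 h 36 min 6 s frame 9, i.e. 01:36:06;09.

01:36:06;09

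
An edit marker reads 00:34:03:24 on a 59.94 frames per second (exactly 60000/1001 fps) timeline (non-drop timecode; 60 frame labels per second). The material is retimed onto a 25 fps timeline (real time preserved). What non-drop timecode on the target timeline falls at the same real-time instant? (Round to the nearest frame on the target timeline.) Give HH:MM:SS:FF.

Source frame index: (0×3600 + 34×60 + 3) × 60 + 24 = 122604.
Real time: 122604 / (60000/1001) = 10227217/5000 s.
Target frame: (10227217/5000) × (25) = 10227217/200 ≈ 51136.085 → 51136.
At 25 labels/s: frame 51136 → 00:34:05:11.

00:34:05:11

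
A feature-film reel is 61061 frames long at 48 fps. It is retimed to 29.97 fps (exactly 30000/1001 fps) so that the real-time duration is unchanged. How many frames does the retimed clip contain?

38125 frames

Target frames = source frames × (target rate / source rate) = 61061 × (30000/1001)/(48) = 61061 × 625/1001 = 38125.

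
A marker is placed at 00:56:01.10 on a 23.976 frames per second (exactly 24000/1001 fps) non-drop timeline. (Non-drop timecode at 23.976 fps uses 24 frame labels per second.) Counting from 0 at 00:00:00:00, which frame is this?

80674

Total seconds to the label: (0 × 3600 + 56 × 60 + 1) = 3361.
Frame index = 3361 × 24 + 10 = 80674.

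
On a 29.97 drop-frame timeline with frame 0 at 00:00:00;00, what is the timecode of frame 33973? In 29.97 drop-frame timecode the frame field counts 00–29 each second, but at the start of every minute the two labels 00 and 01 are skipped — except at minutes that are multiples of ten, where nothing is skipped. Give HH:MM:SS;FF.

Ten DF minutes hold 17982 frames, so frame 33973 lies in block 1 (frames 17982–35963) with 15991 frames into that block.
The block's first minute is 1800 frames and the rest 1798 each; 15991 frames reaches minute 8, so 1 × 18 + 8 × 2 = 34 labels have been skipped so far.
Adding those back, label number 33973 + 34 = 34007 at 30 labels/s is 1133 s + 17 f = 0 h 18 min 53 s frame 17, i.e. 00:18:53;17.

00:18:53;17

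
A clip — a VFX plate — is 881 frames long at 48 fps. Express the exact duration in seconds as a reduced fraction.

Running time = 881 ÷ (48) = 881 × 1/48 = 881/48 s.

881/48 seconds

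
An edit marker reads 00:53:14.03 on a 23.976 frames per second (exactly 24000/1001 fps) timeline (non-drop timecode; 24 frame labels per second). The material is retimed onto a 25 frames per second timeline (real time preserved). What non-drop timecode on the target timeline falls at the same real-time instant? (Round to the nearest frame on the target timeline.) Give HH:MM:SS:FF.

00:53:17:08

Source frame index: (0×3600 + 53×60 + 14) × 24 + 3 = 76659.
Real time: 76659 / (24000/1001) = 25578553/8000 s.
Target frame: (25578553/8000) × (25) = 25578553/320 ≈ 79932.978 → 79933.
At 25 labels/s: frame 79933 → 00:53:17:08.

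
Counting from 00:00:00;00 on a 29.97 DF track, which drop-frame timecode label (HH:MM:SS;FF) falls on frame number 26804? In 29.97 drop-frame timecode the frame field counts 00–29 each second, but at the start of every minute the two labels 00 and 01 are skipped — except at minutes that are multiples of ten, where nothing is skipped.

Each 10-minute DF block holds 10 × 60 × 30 − 9 × 2 = 17982 frames. 26804 ÷ 17982 → 1 full block, remainder 8822.
Within the partial block the first minute is 1800 frames and each further minute 1798, so 4 further minute boundaries passed. Total skipped labels = 18 × 1 + 2 × 4 = 26.
Non-drop label index = 26804 + 26 = 26830; at 30 labels/s that is 00:14:54:10, i.e. DF 00:14:54;10.

00:14:54;10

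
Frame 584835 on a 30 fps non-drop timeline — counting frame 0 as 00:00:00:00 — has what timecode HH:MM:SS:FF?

05:24:54:15

584835 ÷ 30 = 19494 full seconds, remainder 15 frames.
19494 s = 5 h 24 min 54 s.
Timecode: 05:24:54:15.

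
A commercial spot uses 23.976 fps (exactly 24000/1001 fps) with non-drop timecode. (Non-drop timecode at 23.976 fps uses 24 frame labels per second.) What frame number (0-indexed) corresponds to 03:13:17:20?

Total seconds to the label: (3 × 3600 + 13 × 60 + 17) = 11597.
Frame index = 11597 × 24 + 20 = 278348.

frame 278348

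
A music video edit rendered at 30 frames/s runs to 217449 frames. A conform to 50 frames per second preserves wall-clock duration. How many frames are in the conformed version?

Target frames = source frames × (target rate / source rate) = 217449 × (50)/(30) = 217449 × 5/3 = 362415.

362415 frames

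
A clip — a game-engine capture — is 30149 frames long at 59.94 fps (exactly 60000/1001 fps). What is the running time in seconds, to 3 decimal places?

502.986 seconds

Running time = 30149 × 1001/60000 = 30179149/60000 s ≈ 502.986 s.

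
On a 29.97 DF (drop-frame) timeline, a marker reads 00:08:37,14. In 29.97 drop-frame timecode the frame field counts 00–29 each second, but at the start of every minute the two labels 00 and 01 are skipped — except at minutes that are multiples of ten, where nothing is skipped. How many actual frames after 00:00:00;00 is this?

15508

As if non-drop at 30 labels/s: (0 × 3600 + 8 × 60 + 37) × 30 + 14 = 15524.
Minute boundaries passed: 8; those not divisible by 10: 8 − 0 = 8; dropped labels = 2 × 8 = 16.
Actual frame index = 15524 − 16 = 15508.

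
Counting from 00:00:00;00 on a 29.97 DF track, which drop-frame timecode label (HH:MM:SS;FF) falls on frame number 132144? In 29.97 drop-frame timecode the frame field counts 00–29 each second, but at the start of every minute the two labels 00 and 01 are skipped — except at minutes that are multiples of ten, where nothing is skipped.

01:13:29;06

Ten DF minutes hold 17982 frames, so frame 132144 lies in block 7 (frames 125874–143855) with 6270 frames into that block.
The block's first minute is 1800 frames and the rest 1798 each; 6270 frames reaches minute 3, so 7 × 18 + 3 × 2 = 132 labels have been skipped so far.
Adding those back, label number 132144 + 132 = 132276 at 30 labels/s is 4409 s + 6 f = 1 h 13 min 29 s frame 6, i.e. 01:13:29;06.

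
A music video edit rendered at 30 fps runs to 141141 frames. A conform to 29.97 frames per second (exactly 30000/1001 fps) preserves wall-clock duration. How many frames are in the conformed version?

Target frames = source frames × (target rate / source rate) = 141141 × (30000/1001)/(30) = 141141 × 1000/1001 = 141000.

141000 frames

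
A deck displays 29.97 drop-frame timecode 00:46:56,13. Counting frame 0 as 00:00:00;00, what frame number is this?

Complete 10-minute blocks: 4, each 17982 frames → 71928.
Remaining 6 whole minutes in the current block: 1800 + 5 × 1798 = 10790 frames.
Within the current minute: 56 × 30 + 13 − 2 = 1691 (labels ;00/;01 skipped at this minute). Total = 71928 + 10790 + 1691 = 84409.

84409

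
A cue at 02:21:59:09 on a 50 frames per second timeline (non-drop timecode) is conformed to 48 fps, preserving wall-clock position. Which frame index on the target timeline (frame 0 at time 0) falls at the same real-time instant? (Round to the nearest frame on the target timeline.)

frame 408921

Source frame index: (2×3600 + 21×60 + 59) × 50 + 9 = 425959.
Real time: 425959 / (50) = 425959/50 s.
Target frame: (425959/50) × (48) = 10223016/25 ≈ 408920.640 → 408921.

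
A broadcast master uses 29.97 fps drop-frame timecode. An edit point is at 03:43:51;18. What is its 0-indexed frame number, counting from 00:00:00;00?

As if non-drop at 30 labels/s: (3 × 3600 + 43 × 60 + 51) × 30 + 18 = 402948.
Minute boundaries passed: 223; those not divisible by 10: 223 − 22 = 201; dropped labels = 2 × 201 = 402.
Actual frame index = 402948 − 402 = 402546.

402546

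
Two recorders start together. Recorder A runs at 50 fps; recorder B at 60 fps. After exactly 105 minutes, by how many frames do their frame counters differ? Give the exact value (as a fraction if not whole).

105 min = 6300 s.
A emits 50 × 6300 = 315000 frames; B emits 60 × 6300 = 378000.
Difference = 63000 frames; B is ahead of A.

63000 frames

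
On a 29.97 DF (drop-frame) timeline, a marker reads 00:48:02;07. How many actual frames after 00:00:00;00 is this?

Complete 10-minute blocks: 4, each 17982 frames → 71928.
Remaining 8 whole minutes in the current block: 1800 + 7 × 1798 = 14386 frames.
Within the current minute: 2 × 30 + 7 − 2 = 65 (labels ;00/;01 skipped at this minute). Total = 71928 + 14386 + 65 = 86379.

86379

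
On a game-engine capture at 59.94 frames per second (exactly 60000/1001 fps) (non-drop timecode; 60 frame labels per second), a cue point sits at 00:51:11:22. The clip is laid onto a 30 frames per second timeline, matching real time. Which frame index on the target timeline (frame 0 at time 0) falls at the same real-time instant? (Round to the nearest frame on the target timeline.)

frame 92233

Source frame index: (0×3600 + 51×60 + 11) × 60 + 22 = 184282.
Real time: 184282 / (60000/1001) = 92233141/30000 s.
Target frame: (92233141/30000) × (30) = 92233141/1000 ≈ 92233.141 → 92233.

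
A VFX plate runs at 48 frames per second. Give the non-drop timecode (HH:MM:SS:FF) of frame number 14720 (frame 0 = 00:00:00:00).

00:05:06:32

14720 ÷ 48 = 306 full seconds, remainder 32 frames.
306 s = 0 h 5 min 6 s.
Timecode: 00:05:06:32.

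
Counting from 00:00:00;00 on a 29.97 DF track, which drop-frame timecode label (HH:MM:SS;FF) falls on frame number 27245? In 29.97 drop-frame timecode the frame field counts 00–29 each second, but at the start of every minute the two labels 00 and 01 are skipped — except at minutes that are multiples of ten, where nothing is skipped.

00:15:09;03

Each 10-minute DF block holds 10 × 60 × 30 − 9 × 2 = 17982 frames. 27245 ÷ 17982 → 1 full block, remainder 9263.
Within the partial block the first minute is 1800 frames and each further minute 1798, so 5 further minute boundaries passed. Total skipped labels = 18 × 1 + 2 × 5 = 28.
Non-drop label index = 27245 + 28 = 27273; at 30 labels/s that is 00:15:09:03, i.e. DF 00:15:09;03.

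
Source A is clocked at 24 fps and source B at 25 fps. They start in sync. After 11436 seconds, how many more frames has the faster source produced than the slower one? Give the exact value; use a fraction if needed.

A emits 24 × 11436 = 274464 frames; B emits 25 × 11436 = 285900.
Difference = 11436 frames; B is ahead of A.

11436 frames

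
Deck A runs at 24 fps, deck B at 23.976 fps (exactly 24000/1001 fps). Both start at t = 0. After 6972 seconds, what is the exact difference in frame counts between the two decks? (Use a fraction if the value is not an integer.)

23904/143 frames

A emits 24 × 6972 = 167328 frames; B emits 24000/1001 × 6972 = 23904000/143.
Difference = 23904/143 frames (≈ 167.1608); B is behind A.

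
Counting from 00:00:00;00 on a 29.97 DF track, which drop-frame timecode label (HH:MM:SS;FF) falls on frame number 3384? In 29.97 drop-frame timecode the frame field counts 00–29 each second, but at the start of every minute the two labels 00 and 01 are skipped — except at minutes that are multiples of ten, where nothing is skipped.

Each 10-minute DF block holds 10 × 60 × 30 − 9 × 2 = 17982 frames. 3384 ÷ 17982 → 0 full blocks, remainder 3384.
Within the partial block the first minute is 1800 frames and each further minute 1798, so 1 further minute boundary passed. Total skipped labels = 18 × 0 + 2 × 1 = 2.
Non-drop label index = 3384 + 2 = 3386; at 30 labels/s that is 00:01:52:26, i.e. DF 00:01:52;26.

00:01:52;26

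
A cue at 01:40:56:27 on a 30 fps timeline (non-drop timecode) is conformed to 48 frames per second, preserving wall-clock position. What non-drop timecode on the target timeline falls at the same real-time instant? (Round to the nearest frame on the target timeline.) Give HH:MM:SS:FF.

Source frame index: (1×3600 + 40×60 + 56) × 30 + 27 = 181707.
Real time: 181707 / (30) = 60569/10 s.
Target frame: (60569/10) × (48) = 1453656/5 ≈ 290731.200 → 290731.
At 48 labels/s: frame 290731 → 01:40:56:43.

01:40:56:43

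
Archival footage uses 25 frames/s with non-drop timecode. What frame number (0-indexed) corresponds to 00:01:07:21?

frame 1696

Total seconds to the label: (0 × 3600 + 1 × 60 + 7) = 67.
Frame index = 67 × 25 + 21 = 1696.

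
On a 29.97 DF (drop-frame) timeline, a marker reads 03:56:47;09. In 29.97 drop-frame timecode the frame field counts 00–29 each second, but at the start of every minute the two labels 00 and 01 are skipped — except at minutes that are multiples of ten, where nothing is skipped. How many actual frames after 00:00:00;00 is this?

Complete 10-minute blocks: 23, each 17982 frames → 413586.
Remaining 6 whole minutes in the current block: 1800 + 5 × 1798 = 10790 frames.
Within the current minute: 47 × 30 + 9 − 2 = 1417 (labels ;00/;01 skipped at this minute). Total = 413586 + 10790 + 1417 = 425793.

425793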